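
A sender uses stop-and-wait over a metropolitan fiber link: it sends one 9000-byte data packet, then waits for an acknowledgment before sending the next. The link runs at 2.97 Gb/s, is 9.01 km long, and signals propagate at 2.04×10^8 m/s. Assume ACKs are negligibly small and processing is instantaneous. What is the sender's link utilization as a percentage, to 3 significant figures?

21.5 %

t_tx = L/R = 72000/2970000000 = 2.42424e-05 s.
t_prop = 9010/204000000 = 4.41667e-05 s; RTT = 8.83333e-05 s.
Cycle = t_tx + RTT = 0.000112576 s.
Utilization = t_tx / cycle = 2.42424e-05/0.000112576 = 21.5 %.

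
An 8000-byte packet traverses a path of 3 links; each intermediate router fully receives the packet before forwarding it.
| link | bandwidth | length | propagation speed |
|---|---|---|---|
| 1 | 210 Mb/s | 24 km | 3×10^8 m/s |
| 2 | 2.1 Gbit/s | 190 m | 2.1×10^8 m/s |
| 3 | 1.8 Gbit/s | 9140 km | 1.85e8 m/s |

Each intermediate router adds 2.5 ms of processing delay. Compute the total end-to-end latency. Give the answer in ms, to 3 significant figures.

L = 8000 × 8 = 64000 bits.
Transmission delays (L/R per hop): 0.304762, 0.0304762, 0.0355556 ms; sum = 0.370794 ms.
Propagation delays (d/s per hop): 0.08, 0.000904762, 49.4054 ms; sum = 49.4863 ms.
Processing at 2 router(s): 2 × 2.5 ms = 5 ms.
End-to-end = 54.9 ms.

54.9 ms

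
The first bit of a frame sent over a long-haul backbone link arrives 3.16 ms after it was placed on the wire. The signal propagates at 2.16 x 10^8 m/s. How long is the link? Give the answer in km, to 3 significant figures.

683 km

d = s × t_prop = 216000000 × 0.00316 = 683 km.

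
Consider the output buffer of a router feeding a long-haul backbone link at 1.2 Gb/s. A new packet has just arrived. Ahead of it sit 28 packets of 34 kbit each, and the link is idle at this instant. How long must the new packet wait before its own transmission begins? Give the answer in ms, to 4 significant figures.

Each queued packet: L/R = 34000/1200000000 = 0.0283333 ms.
28 queued → 0.793333 ms.
Queuing delay = 0.7933 ms.

0.7933 ms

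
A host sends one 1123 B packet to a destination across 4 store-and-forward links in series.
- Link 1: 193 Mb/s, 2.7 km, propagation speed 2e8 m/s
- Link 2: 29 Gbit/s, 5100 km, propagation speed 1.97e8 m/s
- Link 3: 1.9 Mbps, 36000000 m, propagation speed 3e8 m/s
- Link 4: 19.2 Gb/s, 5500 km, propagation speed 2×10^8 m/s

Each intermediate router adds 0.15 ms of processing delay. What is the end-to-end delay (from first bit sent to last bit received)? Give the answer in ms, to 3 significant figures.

L = 1123 × 8 = 8984 bits.
Transmission delays (L/R per hop): 0.0465492, 0.000309793, 4.72842, 0.000467917 ms; sum = 4.77575 ms.
Propagation delays (d/s per hop): 0.0135, 25.8883, 120, 27.5 ms; sum = 173.402 ms.
Processing at 3 router(s): 3 × 0.15 ms = 0.45 ms.
End-to-end = 179 ms.

179 ms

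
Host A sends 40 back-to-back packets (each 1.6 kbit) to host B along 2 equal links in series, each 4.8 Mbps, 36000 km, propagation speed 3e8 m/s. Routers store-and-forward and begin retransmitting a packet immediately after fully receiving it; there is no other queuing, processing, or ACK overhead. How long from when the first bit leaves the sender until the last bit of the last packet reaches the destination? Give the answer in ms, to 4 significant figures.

Per-hop transmission t_tx = L/R = 1600/4800000 = 0.333333 ms.
Per-hop propagation t_prop = 36000000/300000000 = 120 ms.
Pipeline fill: first packet needs 2·t_tx to clear all hops; remaining 39 packets each add one t_tx.
Total = (2+40-1)·t_tx + 2·t_prop = 41·0.333333 + 2·120 = 253.7 ms.

253.7 ms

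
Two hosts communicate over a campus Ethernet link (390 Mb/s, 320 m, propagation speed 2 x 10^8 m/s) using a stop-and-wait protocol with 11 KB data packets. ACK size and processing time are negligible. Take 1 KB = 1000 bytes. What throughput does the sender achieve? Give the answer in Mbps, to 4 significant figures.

384.5 Mbps

t_tx = L/R = 88000/390000000 = 0.000225641 s.
t_prop = 320/200000000 = 1.6e-06 s; RTT = 3.2e-06 s.
Cycle = t_tx + RTT = 0.000228841 s.
Throughput = L / cycle = 88000 / 0.000228841 = 384.5 Mbps.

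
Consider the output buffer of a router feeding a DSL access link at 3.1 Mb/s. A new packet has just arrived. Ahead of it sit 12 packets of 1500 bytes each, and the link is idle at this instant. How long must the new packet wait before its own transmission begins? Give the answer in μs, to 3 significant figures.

Each queued packet: L/R = 12000/3100000 = 3870.97 μs.
12 queued → 46451.6 μs.
Queuing delay = 46500 μs.

46500 μs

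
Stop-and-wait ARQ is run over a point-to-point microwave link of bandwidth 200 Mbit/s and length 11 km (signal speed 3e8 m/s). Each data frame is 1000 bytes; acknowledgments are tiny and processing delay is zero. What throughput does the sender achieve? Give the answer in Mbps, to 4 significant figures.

t_tx = L/R = 8000/200000000 = 4e-05 s.
t_prop = 11000/300000000 = 3.66667e-05 s; RTT = 7.33333e-05 s.
Cycle = t_tx + RTT = 0.000113333 s.
Throughput = L / cycle = 8000 / 0.000113333 = 70.59 Mbps.

70.59 Mbps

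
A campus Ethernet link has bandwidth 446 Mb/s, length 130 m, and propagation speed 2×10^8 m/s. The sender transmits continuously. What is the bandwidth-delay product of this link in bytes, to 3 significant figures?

Propagation delay = 130 / 200000000 = 6.5e-07 s.
BDP = R × t_prop = 446000000 × 6.5e-07 = 289.9 bits.
In bytes: 289.9/8 = 36.2 bytes.

36.2 bytes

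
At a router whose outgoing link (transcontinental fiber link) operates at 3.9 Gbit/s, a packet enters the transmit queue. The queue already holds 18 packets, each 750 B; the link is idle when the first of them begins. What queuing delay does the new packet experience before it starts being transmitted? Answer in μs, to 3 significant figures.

Each queued packet: L/R = 6000/3900000000 = 1.53846 μs.
18 queued → 27.6923 μs.
Queuing delay = 27.7 μs.

27.7 μs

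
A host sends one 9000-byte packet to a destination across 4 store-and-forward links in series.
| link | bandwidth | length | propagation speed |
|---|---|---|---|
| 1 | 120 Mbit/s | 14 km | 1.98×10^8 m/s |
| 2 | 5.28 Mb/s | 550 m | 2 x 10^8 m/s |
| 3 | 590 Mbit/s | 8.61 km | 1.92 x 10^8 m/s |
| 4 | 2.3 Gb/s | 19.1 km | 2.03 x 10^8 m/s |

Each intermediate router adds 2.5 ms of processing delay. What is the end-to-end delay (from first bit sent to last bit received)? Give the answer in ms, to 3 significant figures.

L = 9000 × 8 = 72000 bits.
Transmission delays (L/R per hop): 0.6, 13.6364, 0.122034, 0.0313043 ms; sum = 14.3897 ms.
Propagation delays (d/s per hop): 0.0707071, 0.00275, 0.0448438, 0.0940887 ms; sum = 0.212389 ms.
Processing at 3 router(s): 3 × 2.5 ms = 7.5 ms.
End-to-end = 22.1 ms.

22.1 ms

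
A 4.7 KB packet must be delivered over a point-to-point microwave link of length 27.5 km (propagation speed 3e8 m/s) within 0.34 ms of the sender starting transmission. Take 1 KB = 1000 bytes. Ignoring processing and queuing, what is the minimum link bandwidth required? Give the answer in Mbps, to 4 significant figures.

L = 37600 bits.
Propagation delay = 27500 / 300000000 = 0.0916667 ms.
Transmission budget = 0.34 − 0.0916667 = 0.248333 ms.
R ≥ L / t_tx = 37600 bits / 0.000248333 s = 151.4 Mbps.

151.4 Mbps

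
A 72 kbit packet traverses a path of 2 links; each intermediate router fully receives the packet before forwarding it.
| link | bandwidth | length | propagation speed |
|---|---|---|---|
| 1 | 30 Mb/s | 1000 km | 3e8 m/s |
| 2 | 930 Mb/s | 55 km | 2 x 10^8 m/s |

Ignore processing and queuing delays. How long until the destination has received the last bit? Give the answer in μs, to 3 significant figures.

L = 72000 bits.
Transmission delays (L/R per hop): 2400, 77.4194 μs; sum = 2477.42 μs.
Propagation delays (d/s per hop): 3333.33, 275 μs; sum = 3608.33 μs.
End-to-end = 6090 μs.

6090 μs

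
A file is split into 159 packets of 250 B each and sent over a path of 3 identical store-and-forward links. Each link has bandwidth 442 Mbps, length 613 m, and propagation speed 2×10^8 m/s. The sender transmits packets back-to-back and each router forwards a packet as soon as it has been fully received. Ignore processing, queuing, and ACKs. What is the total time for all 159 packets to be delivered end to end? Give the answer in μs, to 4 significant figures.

737.7 μs

Per-hop transmission t_tx = L/R = 2000/442000000 = 4.52489 μs.
Per-hop propagation t_prop = 613/200000000 = 3.065 μs.
Pipeline fill: first packet needs 3·t_tx to clear all hops; remaining 158 packets each add one t_tx.
Total = (3+159-1)·t_tx + 3·t_prop = 161·4.52489 + 3·3.065 = 737.7 μs.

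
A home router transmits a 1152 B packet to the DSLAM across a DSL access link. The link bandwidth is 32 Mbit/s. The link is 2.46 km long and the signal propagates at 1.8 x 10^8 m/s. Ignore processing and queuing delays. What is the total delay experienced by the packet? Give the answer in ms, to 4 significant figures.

0.3017 ms

L = 1152 × 8 = 9216 bits.
Transmission delay = L/R = 9216 / 32000000 = 0.288 ms.
Propagation delay = d/s = 2460 m / 180000000 m/s = 0.0136667 ms.
Total = 0.3017 ms.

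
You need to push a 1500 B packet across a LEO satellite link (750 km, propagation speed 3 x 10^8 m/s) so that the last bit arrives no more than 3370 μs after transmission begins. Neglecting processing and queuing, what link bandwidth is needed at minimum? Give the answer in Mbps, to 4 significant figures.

L = 12000 bits.
Propagation delay = 750000 / 300000000 = 2500 μs.
Transmission budget = 3370 − 2500 = 870 μs.
R ≥ L / t_tx = 12000 bits / 0.00087 s = 13.79 Mbps.

13.79 Mbps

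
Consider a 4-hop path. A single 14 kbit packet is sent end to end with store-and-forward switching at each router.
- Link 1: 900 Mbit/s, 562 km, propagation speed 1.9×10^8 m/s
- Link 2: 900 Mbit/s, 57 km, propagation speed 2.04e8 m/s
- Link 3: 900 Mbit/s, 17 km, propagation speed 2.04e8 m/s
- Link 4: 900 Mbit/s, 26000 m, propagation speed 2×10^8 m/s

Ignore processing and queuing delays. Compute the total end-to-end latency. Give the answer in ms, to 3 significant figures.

L = 14000 bits.
Transmission delay per hop = L/R = 14000/900000000 = 0.0155556 ms; 4 hops → 0.0622222 ms.
Propagation delays (d/s per hop): 2.95789, 0.279412, 0.0833333, 0.13 ms; sum = 3.45064 ms.
End-to-end = 3.51 ms.

3.51 ms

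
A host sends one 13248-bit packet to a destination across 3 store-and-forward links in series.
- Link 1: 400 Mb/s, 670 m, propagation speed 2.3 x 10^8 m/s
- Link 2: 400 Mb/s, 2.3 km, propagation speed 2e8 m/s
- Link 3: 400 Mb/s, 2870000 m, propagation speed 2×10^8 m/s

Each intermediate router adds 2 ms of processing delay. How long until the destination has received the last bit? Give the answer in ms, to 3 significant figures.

18.5 ms

Transmission delay per hop = L/R = 13248/400000000 = 0.03312 ms; 3 hops → 0.09936 ms.
Propagation delays (d/s per hop): 0.00291304, 0.0115, 14.35 ms; sum = 14.3644 ms.
Processing at 2 router(s): 2 × 2 ms = 4 ms.
End-to-end = 18.5 ms.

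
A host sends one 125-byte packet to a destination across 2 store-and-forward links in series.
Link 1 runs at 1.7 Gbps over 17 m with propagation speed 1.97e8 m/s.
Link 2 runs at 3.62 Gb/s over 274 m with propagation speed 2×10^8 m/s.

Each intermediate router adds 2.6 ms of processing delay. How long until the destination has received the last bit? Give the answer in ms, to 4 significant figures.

2.602 ms

L = 125 × 8 = 1000 bits.
Transmission delays (L/R per hop): 0.000588235, 0.000276243 ms; sum = 0.000864478 ms.
Propagation delays (d/s per hop): 8.62944e-05, 0.00137 ms; sum = 0.00145629 ms.
Processing at 1 router(s): 1 × 2.6 ms = 2.6 ms.
End-to-end = 2.602 ms.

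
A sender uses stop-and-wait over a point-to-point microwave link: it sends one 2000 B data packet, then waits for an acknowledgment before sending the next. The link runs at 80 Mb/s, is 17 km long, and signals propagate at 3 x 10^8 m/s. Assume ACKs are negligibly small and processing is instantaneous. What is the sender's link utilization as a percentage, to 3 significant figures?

63.8 %

t_tx = L/R = 16000/80000000 = 0.0002 s.
t_prop = 17000/300000000 = 5.66667e-05 s; RTT = 0.000113333 s.
Cycle = t_tx + RTT = 0.000313333 s.
Utilization = t_tx / cycle = 0.0002/0.000313333 = 63.8 %.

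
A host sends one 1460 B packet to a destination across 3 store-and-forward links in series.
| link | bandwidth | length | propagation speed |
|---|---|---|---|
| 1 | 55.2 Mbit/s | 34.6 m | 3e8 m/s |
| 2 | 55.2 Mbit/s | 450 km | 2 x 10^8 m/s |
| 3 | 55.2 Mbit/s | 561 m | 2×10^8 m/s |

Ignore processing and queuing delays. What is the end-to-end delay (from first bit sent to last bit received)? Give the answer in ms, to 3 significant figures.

L = 1460 × 8 = 11680 bits.
Transmission delay per hop = L/R = 11680/55200000 = 0.211594 ms; 3 hops → 0.634783 ms.
Propagation delays (d/s per hop): 0.000115333, 2.25, 0.002805 ms; sum = 2.25292 ms.
End-to-end = 2.89 ms.

2.89 ms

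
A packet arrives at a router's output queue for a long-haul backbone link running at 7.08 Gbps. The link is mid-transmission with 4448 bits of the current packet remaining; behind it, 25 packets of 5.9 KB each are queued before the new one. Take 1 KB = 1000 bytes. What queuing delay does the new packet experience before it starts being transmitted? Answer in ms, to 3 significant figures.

0.167 ms

Each queued packet: L/R = 47200/7080000000 = 0.00666667 ms.
25 queued → 0.166667 ms.
Plus remaining 4448 bits of current packet: 0.000628249 ms.
Queuing delay = 0.167 ms.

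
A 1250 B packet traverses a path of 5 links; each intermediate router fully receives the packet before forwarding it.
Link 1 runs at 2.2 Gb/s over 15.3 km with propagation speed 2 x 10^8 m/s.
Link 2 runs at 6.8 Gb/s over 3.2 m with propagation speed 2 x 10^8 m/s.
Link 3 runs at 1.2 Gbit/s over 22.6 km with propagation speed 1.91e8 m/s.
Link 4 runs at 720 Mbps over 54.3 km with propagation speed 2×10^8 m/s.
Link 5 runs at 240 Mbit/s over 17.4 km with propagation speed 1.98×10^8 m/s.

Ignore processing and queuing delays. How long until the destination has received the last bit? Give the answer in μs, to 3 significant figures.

624 μs

L = 1250 × 8 = 10000 bits.
Transmission delays (L/R per hop): 4.54545, 1.47059, 8.33333, 13.8889, 41.6667 μs; sum = 69.9049 μs.
Propagation delays (d/s per hop): 76.5, 0.016, 118.325, 271.5, 87.8788 μs; sum = 554.219 μs.
End-to-end = 624 μs.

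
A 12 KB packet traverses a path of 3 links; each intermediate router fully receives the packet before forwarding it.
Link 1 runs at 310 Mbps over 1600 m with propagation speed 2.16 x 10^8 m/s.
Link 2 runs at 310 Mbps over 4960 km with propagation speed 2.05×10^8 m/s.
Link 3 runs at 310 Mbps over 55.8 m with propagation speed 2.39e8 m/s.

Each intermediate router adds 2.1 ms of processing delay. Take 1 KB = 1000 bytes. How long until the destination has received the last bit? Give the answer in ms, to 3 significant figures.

L = 96000 bits.
Transmission delay per hop = L/R = 96000/310000000 = 0.309677 ms; 3 hops → 0.929032 ms.
Propagation delays (d/s per hop): 0.00740741, 24.1951, 0.000233473 ms; sum = 24.2028 ms.
Processing at 2 router(s): 2 × 2.1 ms = 4.2 ms.
End-to-end = 29.3 ms.

29.3 ms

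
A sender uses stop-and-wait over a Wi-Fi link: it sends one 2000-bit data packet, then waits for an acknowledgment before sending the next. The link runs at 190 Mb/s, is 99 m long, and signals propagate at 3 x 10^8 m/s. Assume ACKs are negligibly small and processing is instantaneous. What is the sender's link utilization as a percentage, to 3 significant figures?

t_tx = L/R = 2000/190000000 = 1.05263e-05 s.
t_prop = 99/300000000 = 3.3e-07 s; RTT = 6.6e-07 s.
Cycle = t_tx + RTT = 1.11863e-05 s.
Utilization = t_tx / cycle = 1.05263e-05/1.11863e-05 = 94.1 %.

94.1 %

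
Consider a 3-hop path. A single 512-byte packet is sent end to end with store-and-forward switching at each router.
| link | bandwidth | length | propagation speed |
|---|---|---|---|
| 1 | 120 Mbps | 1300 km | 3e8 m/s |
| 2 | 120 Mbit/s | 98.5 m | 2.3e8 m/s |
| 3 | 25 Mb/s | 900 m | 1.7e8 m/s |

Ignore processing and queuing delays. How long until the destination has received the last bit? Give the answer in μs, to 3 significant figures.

4570 μs

L = 512 × 8 = 4096 bits.
Transmission delays (L/R per hop): 34.1333, 34.1333, 163.84 μs; sum = 232.107 μs.
Propagation delays (d/s per hop): 4333.33, 0.428261, 5.29412 μs; sum = 4339.06 μs.
End-to-end = 4570 μs.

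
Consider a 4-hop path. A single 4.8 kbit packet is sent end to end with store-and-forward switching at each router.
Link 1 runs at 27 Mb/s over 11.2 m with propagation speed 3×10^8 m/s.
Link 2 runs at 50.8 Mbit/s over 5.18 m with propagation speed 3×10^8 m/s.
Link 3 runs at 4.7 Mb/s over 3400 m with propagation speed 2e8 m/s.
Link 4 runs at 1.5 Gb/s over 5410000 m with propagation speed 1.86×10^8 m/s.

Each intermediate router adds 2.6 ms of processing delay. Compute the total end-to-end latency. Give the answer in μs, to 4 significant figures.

38200 μs

L = 4800 bits.
Transmission delays (L/R per hop): 177.778, 94.4882, 1021.28, 3.2 μs; sum = 1296.74 μs.
Propagation delays (d/s per hop): 0.0373333, 0.0172667, 17, 29086 μs; sum = 29103.1 μs.
Processing at 3 router(s): 3 × 2.6 ms = 7800 μs.
End-to-end = 38200 μs.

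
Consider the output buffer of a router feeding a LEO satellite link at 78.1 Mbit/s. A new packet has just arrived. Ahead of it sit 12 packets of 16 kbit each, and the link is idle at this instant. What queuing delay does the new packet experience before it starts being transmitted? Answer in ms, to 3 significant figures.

Each queued packet: L/R = 16000/78100000 = 0.204866 ms.
12 queued → 2.45839 ms.
Queuing delay = 2.46 ms.

2.46 ms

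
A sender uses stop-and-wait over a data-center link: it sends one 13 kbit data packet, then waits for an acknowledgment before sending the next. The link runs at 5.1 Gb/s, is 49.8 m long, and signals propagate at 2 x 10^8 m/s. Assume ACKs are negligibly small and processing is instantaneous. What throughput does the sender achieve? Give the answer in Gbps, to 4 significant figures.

t_tx = L/R = 13000/5100000000 = 2.54902e-06 s.
t_prop = 49.8/200000000 = 2.49e-07 s; RTT = 4.98e-07 s.
Cycle = t_tx + RTT = 3.04702e-06 s.
Throughput = L / cycle = 13000 / 3.04702e-06 = 4.266 Gbps.

4.266 Gbps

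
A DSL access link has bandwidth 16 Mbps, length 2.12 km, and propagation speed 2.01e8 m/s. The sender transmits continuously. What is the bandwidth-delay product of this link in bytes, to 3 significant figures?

Propagation delay = 2120 / 2.01e+08 = 1.05473e-05 s.
BDP = R × t_prop = 16000000 × 1.05473e-05 = 168.756 bits.
In bytes: 168.756/8 = 21.1 bytes.

21.1 bytes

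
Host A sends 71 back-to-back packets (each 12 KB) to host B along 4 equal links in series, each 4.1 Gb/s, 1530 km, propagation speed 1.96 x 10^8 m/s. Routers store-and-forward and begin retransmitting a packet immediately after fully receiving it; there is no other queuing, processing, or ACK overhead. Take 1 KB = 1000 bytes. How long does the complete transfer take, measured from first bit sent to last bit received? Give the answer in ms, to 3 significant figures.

Per-hop transmission t_tx = L/R = 96000/4.1e+09 = 0.0234146 ms.
Per-hop propagation t_prop = 1530000/196000000 = 7.80612 ms.
Pipeline fill: first packet needs 4·t_tx to clear all hops; remaining 70 packets each add one t_tx.
Total = (4+71-1)·t_tx + 4·t_prop = 74·0.0234146 + 4·7.80612 = 33.0 ms.

33.0 ms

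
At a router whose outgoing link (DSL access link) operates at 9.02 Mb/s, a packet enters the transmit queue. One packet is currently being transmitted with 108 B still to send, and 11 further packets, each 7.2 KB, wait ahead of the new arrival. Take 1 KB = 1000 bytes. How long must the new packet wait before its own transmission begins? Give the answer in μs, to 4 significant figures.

Each queued packet: L/R = 57600/9020000 = 6385.81 μs.
11 queued → 70243.9 μs.
Plus remaining 864 bits of current packet: 95.7871 μs.
Queuing delay = 70340 μs.

70340 μs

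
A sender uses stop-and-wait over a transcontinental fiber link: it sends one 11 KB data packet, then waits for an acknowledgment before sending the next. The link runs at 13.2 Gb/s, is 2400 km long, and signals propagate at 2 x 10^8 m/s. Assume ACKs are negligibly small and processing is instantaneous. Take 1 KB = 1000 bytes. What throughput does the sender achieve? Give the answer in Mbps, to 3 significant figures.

3.67 Mbps

t_tx = L/R = 88000/13200000000 = 6.66667e-06 s.
t_prop = 2400000/200000000 = 0.012 s; RTT = 0.024 s.
Cycle = t_tx + RTT = 0.0240067 s.
Throughput = L / cycle = 88000 / 0.0240067 = 3.67 Mbps.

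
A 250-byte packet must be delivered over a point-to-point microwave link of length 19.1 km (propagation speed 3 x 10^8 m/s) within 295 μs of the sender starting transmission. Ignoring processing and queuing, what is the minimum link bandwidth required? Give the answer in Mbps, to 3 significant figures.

L = 2000 bits.
Propagation delay = 19100 / 300000000 = 63.6667 μs.
Transmission budget = 295 − 63.6667 = 231.333 μs.
R ≥ L / t_tx = 2000 bits / 0.000231333 s = 8.65 Mbps.

8.65 Mbps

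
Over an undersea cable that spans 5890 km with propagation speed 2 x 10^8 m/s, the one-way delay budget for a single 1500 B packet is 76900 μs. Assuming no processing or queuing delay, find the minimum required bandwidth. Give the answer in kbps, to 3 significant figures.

253 kbps

L = 12000 bits.
Propagation delay = 5890000 / 200000000 = 29450 μs.
Transmission budget = 76900 − 29450 = 47450 μs.
R ≥ L / t_tx = 12000 bits / 0.04745 s = 253 kbps.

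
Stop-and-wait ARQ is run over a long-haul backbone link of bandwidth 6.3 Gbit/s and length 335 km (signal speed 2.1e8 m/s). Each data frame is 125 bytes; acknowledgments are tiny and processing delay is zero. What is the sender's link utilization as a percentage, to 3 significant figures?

t_tx = L/R = 1000/6300000000 = 1.5873e-07 s.
t_prop = 335000/210000000 = 0.00159524 s; RTT = 0.00319048 s.
Cycle = t_tx + RTT = 0.00319063 s.
Utilization = t_tx / cycle = 1.5873e-07/0.00319063 = 0.00497 %.

0.00497 %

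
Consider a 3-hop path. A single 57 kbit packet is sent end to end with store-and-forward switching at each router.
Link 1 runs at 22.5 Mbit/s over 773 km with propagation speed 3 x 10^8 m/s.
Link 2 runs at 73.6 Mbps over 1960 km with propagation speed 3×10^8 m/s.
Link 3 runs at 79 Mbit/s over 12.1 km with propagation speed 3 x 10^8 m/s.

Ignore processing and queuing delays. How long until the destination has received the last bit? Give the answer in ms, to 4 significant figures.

13.18 ms

L = 57000 bits.
Transmission delays (L/R per hop): 2.53333, 0.774457, 0.721519 ms; sum = 4.02931 ms.
Propagation delays (d/s per hop): 2.57667, 6.53333, 0.0403333 ms; sum = 9.15033 ms.
End-to-end = 13.18 ms.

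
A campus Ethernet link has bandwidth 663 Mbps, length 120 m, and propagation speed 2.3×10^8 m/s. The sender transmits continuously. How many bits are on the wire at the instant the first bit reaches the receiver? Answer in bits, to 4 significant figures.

345.9 bits

Propagation delay = 120 / 2.3e+08 = 5.21739e-07 s.
BDP = R × t_prop = 663000000 × 5.21739e-07 = 345.913 bits.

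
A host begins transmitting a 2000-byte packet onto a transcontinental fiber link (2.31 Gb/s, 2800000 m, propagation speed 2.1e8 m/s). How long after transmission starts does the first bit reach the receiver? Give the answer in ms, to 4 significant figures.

First bit experiences only propagation delay: d/s = 2800000/210000000 = 13.33 ms.

13.33 ms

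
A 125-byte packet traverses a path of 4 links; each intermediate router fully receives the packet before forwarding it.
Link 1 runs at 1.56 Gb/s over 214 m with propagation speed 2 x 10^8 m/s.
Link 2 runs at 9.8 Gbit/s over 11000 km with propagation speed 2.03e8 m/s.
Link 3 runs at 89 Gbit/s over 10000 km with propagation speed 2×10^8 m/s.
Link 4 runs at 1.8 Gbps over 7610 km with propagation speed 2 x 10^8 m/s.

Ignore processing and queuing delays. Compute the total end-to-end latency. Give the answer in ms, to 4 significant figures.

L = 125 × 8 = 1000 bits.
Transmission delays (L/R per hop): 0.000641026, 0.000102041, 1.1236e-05, 0.000555556 ms; sum = 0.00130986 ms.
Propagation delays (d/s per hop): 0.00107, 54.1872, 50, 38.05 ms; sum = 142.238 ms.
End-to-end = 142.2 ms.

142.2 ms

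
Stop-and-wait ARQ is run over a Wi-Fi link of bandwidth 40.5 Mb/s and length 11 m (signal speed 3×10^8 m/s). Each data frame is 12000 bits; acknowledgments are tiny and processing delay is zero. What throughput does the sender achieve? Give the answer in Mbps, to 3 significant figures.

40.5 Mbps

t_tx = L/R = 12000/40500000 = 0.000296296 s.
t_prop = 11/300000000 = 3.66667e-08 s; RTT = 7.33333e-08 s.
Cycle = t_tx + RTT = 0.00029637 s.
Throughput = L / cycle = 12000 / 0.00029637 = 40.5 Mbps.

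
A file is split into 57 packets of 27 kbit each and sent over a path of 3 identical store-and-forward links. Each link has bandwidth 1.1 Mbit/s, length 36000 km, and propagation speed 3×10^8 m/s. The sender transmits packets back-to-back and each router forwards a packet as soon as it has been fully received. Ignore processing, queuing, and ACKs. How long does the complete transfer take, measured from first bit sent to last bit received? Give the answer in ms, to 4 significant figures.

1808 ms

Per-hop transmission t_tx = L/R = 27000/1100000 = 24.5455 ms.
Per-hop propagation t_prop = 36000000/300000000 = 120 ms.
Pipeline fill: first packet needs 3·t_tx to clear all hops; remaining 56 packets each add one t_tx.
Total = (3+57-1)·t_tx + 3·t_prop = 59·24.5455 + 3·120 = 1808 ms.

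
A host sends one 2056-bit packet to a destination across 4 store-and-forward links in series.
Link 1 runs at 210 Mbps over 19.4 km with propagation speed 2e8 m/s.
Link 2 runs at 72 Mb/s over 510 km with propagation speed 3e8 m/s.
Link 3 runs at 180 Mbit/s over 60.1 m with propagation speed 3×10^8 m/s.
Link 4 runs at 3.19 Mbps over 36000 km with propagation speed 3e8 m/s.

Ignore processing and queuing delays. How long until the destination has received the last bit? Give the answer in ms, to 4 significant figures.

Transmission delays (L/R per hop): 0.00979048, 0.0285556, 0.0114222, 0.644514 ms; sum = 0.694282 ms.
Propagation delays (d/s per hop): 0.097, 1.7, 0.000200333, 120 ms; sum = 121.797 ms.
End-to-end = 122.5 ms.

122.5 ms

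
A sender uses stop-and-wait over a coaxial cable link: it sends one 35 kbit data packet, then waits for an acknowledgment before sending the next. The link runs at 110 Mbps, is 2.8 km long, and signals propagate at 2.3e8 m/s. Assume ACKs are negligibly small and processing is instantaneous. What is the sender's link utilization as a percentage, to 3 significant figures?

92.9 %

t_tx = L/R = 35000/110000000 = 0.000318182 s.
t_prop = 2800/2.3e+08 = 1.21739e-05 s; RTT = 2.43478e-05 s.
Cycle = t_tx + RTT = 0.00034253 s.
Utilization = t_tx / cycle = 0.000318182/0.00034253 = 92.9 %.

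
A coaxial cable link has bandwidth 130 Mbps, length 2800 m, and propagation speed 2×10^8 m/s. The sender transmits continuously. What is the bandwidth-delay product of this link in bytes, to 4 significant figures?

227.5 bytes

Propagation delay = 2800 / 200000000 = 1.4e-05 s.
BDP = R × t_prop = 130000000 × 1.4e-05 = 1820 bits.
In bytes: 1820/8 = 227.5 bytes.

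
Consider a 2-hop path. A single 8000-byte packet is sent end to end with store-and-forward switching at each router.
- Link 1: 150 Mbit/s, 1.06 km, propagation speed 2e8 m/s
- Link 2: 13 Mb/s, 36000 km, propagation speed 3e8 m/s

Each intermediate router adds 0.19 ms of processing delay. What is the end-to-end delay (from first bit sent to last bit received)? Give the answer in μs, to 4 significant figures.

125500 μs

L = 8000 × 8 = 64000 bits.
Transmission delays (L/R per hop): 426.667, 4923.08 μs; sum = 5349.74 μs.
Propagation delays (d/s per hop): 5.3, 120000 μs; sum = 120005 μs.
Processing at 1 router(s): 1 × 0.19 ms = 190 μs.
End-to-end = 125500 μs.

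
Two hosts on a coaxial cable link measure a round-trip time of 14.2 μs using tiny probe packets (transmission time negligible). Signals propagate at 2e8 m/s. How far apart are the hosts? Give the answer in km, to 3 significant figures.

1.42 km

One-way propagation = RTT/2 = 7.1 μs.
d = s × t = 200000000 × 7.1e-06 = 1.42 km.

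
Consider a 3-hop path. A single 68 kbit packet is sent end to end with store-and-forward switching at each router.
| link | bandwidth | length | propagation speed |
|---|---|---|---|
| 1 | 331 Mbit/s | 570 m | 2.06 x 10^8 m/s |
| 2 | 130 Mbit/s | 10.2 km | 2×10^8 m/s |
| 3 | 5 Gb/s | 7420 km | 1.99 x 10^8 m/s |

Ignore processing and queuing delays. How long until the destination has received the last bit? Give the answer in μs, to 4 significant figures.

38080 μs

L = 68000 bits.
Transmission delays (L/R per hop): 205.438, 523.077, 13.6 μs; sum = 742.115 μs.
Propagation delays (d/s per hop): 2.76699, 51, 37286.4 μs; sum = 37340.2 μs.
End-to-end = 38080 μs.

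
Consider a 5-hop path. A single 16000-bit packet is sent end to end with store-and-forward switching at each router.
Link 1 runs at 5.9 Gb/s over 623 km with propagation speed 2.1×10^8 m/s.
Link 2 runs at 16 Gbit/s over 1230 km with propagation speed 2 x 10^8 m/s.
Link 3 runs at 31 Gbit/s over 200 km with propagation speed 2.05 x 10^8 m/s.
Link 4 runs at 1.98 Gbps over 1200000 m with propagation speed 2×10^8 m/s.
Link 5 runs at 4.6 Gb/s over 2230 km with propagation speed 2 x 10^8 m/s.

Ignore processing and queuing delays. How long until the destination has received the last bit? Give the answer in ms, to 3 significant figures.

27.3 ms

Transmission delays (L/R per hop): 0.00271186, 0.001, 0.000516129, 0.00808081, 0.00347826 ms; sum = 0.0157871 ms.
Propagation delays (d/s per hop): 2.96667, 6.15, 0.97561, 6, 11.15 ms; sum = 27.2423 ms.
End-to-end = 27.3 ms.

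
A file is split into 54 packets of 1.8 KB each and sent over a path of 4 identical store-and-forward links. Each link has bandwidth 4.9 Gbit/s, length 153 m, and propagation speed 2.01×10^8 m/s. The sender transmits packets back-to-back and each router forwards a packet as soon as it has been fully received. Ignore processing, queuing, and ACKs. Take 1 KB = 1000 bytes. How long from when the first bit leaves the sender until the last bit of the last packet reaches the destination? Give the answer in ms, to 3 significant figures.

Per-hop transmission t_tx = L/R = 14400/4900000000 = 0.00293878 ms.
Per-hop propagation t_prop = 153/2.01e+08 = 0.000761194 ms.
Pipeline fill: first packet needs 4·t_tx to clear all hops; remaining 53 packets each add one t_tx.
Total = (4+54-1)·t_tx + 4·t_prop = 57·0.00293878 + 4·0.000761194 = 0.171 ms.

0.171 ms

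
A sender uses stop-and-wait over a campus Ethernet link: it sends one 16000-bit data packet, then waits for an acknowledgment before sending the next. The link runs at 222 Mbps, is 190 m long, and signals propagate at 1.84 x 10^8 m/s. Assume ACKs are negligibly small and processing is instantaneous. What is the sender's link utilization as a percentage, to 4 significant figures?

t_tx = L/R = 16000/222000000 = 7.20721e-05 s.
t_prop = 190/184000000 = 1.03261e-06 s; RTT = 2.06522e-06 s.
Cycle = t_tx + RTT = 7.41373e-05 s.
Utilization = t_tx / cycle = 7.20721e-05/7.41373e-05 = 97.21 %.

97.21 %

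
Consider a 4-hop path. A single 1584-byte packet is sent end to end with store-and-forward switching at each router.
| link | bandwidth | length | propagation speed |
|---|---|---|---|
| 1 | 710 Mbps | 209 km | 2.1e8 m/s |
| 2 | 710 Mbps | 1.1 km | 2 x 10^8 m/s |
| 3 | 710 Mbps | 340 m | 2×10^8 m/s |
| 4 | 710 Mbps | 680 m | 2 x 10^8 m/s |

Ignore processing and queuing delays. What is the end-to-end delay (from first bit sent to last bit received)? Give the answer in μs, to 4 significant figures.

1077 μs

L = 1584 × 8 = 12672 bits.
Transmission delay per hop = L/R = 12672/710000000 = 17.8479 μs; 4 hops → 71.3915 μs.
Propagation delays (d/s per hop): 995.238, 5.5, 1.7, 3.4 μs; sum = 1005.84 μs.
End-to-end = 1077 μs.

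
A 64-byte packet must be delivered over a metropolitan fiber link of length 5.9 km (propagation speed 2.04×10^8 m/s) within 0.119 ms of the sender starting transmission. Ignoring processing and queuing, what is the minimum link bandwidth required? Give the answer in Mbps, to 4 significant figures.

L = 512 bits.
Propagation delay = 5900 / 204000000 = 0.0289216 ms.
Transmission budget = 0.119 − 0.0289216 = 0.0900784 ms.
R ≥ L / t_tx = 512 bits / 9.00784e-05 s = 5.684 Mbps.

5.684 Mbps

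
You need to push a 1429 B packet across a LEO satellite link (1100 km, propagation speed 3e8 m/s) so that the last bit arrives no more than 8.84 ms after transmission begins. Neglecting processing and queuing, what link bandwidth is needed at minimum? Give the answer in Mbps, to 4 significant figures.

2.210 Mbps

L = 11432 bits.
Propagation delay = 1100000 / 300000000 = 3.66667 ms.
Transmission budget = 8.84 − 3.66667 = 5.17333 ms.
R ≥ L / t_tx = 11432 bits / 0.00517333 s = 2.210 Mbps.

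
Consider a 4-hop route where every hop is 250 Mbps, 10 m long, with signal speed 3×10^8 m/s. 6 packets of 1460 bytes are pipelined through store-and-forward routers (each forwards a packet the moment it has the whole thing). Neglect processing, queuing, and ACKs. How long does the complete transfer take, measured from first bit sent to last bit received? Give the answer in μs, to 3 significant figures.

Per-hop transmission t_tx = L/R = 11680/250000000 = 46.72 μs.
Per-hop propagation t_prop = 10/300000000 = 0.0333333 μs.
Pipeline fill: first packet needs 4·t_tx to clear all hops; remaining 5 packets each add one t_tx.
Total = (4+6-1)·t_tx + 4·t_prop = 9·46.72 + 4·0.0333333 = 421 μs.

421 μs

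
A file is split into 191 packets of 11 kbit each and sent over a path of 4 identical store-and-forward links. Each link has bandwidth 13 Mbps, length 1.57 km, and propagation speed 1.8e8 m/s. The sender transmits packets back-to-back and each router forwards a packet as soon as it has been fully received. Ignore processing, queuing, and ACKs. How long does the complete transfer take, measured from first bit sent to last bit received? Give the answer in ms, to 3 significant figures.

Per-hop transmission t_tx = L/R = 11000/13000000 = 0.846154 ms.
Per-hop propagation t_prop = 1570/180000000 = 0.00872222 ms.
Pipeline fill: first packet needs 4·t_tx to clear all hops; remaining 190 packets each add one t_tx.
Total = (4+191-1)·t_tx + 4·t_prop = 194·0.846154 + 4·0.00872222 = 164 ms.

164 ms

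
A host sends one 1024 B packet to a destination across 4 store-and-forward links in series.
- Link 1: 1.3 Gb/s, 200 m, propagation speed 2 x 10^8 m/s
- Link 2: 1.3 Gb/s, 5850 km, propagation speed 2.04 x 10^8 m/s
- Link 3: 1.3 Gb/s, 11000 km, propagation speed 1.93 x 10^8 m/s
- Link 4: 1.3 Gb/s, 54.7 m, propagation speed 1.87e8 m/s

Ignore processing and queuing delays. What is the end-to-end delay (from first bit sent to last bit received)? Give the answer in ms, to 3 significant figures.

85.7 ms

L = 1024 × 8 = 8192 bits.
Transmission delay per hop = L/R = 8192/1300000000 = 0.00630154 ms; 4 hops → 0.0252062 ms.
Propagation delays (d/s per hop): 0.001, 28.6765, 56.9948, 0.000292513 ms; sum = 85.6726 ms.
End-to-end = 85.7 ms.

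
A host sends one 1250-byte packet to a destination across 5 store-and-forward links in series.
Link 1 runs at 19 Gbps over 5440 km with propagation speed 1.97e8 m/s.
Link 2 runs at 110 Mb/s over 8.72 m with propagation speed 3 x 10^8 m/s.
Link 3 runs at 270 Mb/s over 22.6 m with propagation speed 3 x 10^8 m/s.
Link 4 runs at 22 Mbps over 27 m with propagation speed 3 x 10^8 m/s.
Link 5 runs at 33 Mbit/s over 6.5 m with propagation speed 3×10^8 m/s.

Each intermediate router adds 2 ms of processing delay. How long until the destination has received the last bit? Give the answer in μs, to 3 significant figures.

L = 1250 × 8 = 10000 bits.
Transmission delays (L/R per hop): 0.526316, 90.9091, 37.037, 454.545, 303.03 μs; sum = 886.048 μs.
Propagation delays (d/s per hop): 27614.2, 0.0290667, 0.0753333, 0.09, 0.0216667 μs; sum = 27614.4 μs.
Processing at 4 router(s): 4 × 2 ms = 8000 μs.
End-to-end = 36500 μs.

36500 μs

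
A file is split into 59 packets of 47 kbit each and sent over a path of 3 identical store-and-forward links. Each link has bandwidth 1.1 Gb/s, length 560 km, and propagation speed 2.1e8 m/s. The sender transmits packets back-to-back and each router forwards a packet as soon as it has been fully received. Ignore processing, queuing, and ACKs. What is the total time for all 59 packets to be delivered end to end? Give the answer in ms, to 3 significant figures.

10.6 ms

Per-hop transmission t_tx = L/R = 47000/1100000000 = 0.0427273 ms.
Per-hop propagation t_prop = 560000/210000000 = 2.66667 ms.
Pipeline fill: first packet needs 3·t_tx to clear all hops; remaining 58 packets each add one t_tx.
Total = (3+59-1)·t_tx + 3·t_prop = 61·0.0427273 + 3·2.66667 = 10.6 ms.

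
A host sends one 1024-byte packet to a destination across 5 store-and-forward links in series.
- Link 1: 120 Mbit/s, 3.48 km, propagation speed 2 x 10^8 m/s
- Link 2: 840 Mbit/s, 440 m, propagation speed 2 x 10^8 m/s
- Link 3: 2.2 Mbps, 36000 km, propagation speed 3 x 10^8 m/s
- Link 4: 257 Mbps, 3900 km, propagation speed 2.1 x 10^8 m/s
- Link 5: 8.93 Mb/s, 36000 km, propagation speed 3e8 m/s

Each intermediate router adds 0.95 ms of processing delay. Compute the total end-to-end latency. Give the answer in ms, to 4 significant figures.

L = 1024 × 8 = 8192 bits.
Transmission delays (L/R per hop): 0.0682667, 0.00975238, 3.72364, 0.0318755, 0.917357 ms; sum = 4.75089 ms.
Propagation delays (d/s per hop): 0.0174, 0.0022, 120, 18.5714, 120 ms; sum = 258.591 ms.
Processing at 4 router(s): 4 × 0.95 ms = 3.8 ms.
End-to-end = 267.1 ms.

267.1 ms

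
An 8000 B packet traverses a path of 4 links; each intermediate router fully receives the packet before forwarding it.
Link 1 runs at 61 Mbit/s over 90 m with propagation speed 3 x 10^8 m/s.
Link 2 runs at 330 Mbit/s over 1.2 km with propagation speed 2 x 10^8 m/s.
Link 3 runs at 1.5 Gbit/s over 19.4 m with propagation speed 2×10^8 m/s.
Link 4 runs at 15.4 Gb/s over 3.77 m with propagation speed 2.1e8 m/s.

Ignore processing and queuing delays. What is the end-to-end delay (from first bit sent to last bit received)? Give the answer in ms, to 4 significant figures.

1.296 ms

L = 8000 × 8 = 64000 bits.
Transmission delays (L/R per hop): 1.04918, 0.193939, 0.0426667, 0.00415584 ms; sum = 1.28994 ms.
Propagation delays (d/s per hop): 0.0003, 0.006, 9.7e-05, 1.79524e-05 ms; sum = 0.00641495 ms.
End-to-end = 1.296 ms.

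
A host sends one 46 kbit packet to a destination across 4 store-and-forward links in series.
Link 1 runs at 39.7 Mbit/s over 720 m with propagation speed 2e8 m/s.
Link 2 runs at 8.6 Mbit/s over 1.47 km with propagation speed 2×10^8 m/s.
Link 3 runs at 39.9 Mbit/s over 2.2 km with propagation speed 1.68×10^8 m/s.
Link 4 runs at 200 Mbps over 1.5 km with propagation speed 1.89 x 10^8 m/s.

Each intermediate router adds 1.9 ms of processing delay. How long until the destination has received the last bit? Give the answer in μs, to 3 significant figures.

13600 μs

L = 46000 bits.
Transmission delays (L/R per hop): 1158.69, 5348.84, 1152.88, 230 μs; sum = 7890.41 μs.
Propagation delays (d/s per hop): 3.6, 7.35, 13.0952, 7.93651 μs; sum = 31.9817 μs.
Processing at 3 router(s): 3 × 1.9 ms = 5700 μs.
End-to-end = 13600 μs.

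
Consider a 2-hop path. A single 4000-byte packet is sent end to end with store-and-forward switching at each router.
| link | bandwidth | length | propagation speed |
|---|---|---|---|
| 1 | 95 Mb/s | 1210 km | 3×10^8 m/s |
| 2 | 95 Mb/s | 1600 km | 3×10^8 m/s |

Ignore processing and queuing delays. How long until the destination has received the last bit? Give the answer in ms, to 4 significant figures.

L = 4000 × 8 = 32000 bits.
Transmission delay per hop = L/R = 32000/95000000 = 0.336842 ms; 2 hops → 0.673684 ms.
Propagation delays (d/s per hop): 4.03333, 5.33333 ms; sum = 9.36667 ms.
End-to-end = 10.04 ms.

10.04 ms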